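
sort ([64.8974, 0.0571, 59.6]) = [0.0571, 59.6, 64.8974]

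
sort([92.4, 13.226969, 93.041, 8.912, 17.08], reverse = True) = [93.041, 92.4, 17.08, 13.226969, 8.912]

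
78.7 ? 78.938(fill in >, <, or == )<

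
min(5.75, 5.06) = 5.06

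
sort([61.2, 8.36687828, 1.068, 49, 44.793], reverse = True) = [61.2, 49, 44.793, 8.36687828, 1.068]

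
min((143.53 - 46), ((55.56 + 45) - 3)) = 97.53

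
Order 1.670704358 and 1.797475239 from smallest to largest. 1.670704358, 1.797475239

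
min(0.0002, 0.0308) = 0.0002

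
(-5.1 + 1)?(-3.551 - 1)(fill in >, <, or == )>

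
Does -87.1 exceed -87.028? No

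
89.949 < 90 True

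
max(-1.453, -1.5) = -1.453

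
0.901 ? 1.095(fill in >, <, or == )<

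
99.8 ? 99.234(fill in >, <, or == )>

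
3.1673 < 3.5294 True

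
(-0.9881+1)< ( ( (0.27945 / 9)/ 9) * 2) False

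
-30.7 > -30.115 False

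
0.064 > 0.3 False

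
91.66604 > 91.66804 False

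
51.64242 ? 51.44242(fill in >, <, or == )>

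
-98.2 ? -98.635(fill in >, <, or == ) >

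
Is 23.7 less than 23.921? Yes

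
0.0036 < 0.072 True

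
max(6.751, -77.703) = 6.751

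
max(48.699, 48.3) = 48.699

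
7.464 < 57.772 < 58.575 True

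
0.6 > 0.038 True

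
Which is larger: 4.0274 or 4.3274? 4.3274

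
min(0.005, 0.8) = 0.005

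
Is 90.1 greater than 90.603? No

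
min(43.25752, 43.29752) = 43.25752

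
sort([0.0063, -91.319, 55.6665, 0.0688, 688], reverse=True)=[688, 55.6665, 0.0688, 0.0063, -91.319]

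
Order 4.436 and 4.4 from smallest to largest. 4.4, 4.436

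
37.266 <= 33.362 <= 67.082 False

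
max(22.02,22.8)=22.8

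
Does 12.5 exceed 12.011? Yes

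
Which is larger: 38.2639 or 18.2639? 38.2639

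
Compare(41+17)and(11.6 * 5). They are equal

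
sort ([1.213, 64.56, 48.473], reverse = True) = [64.56, 48.473, 1.213]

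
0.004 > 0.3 False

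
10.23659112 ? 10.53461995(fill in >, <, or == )<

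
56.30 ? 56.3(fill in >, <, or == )==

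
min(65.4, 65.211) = 65.211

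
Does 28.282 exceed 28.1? Yes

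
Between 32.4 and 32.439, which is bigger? 32.439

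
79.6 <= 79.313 False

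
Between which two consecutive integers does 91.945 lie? 91 and 92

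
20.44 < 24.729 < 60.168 True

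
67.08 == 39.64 False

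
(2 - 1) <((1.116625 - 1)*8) False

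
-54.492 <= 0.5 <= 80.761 True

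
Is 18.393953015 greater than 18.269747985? Yes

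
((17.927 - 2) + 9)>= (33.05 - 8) False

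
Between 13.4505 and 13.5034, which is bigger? 13.5034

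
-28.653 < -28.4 True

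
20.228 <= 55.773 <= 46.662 False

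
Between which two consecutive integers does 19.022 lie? 19 and 20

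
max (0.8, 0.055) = 0.8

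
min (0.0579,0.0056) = 0.0056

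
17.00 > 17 False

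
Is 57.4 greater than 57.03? Yes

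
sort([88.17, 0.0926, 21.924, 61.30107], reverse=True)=[88.17, 61.30107, 21.924, 0.0926]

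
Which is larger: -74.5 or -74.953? -74.5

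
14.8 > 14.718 True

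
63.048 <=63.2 True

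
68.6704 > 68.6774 False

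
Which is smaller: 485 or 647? 485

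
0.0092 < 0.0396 True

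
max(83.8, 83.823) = 83.823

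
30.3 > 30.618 False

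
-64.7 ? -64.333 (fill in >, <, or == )<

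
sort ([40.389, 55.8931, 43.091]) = [40.389, 43.091, 55.8931]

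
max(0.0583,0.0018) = 0.0583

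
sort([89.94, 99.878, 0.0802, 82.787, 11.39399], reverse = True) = [99.878, 89.94, 82.787, 11.39399, 0.0802]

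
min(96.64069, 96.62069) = 96.62069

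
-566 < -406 True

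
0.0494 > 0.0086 True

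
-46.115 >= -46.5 True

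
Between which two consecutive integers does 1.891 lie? 1 and 2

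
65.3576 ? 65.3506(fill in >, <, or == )>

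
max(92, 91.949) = 92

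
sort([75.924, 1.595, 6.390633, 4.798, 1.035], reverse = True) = [75.924, 6.390633, 4.798, 1.595, 1.035]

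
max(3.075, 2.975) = 3.075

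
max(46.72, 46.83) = 46.83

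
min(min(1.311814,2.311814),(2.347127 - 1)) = 1.311814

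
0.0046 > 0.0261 False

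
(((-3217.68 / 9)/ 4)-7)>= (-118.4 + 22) True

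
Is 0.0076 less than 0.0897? Yes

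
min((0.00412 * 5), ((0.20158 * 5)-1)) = 0.0079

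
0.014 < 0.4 True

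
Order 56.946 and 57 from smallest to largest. 56.946, 57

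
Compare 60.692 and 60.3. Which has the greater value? 60.692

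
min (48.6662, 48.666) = 48.666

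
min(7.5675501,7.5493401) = 7.5493401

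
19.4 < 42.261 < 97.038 True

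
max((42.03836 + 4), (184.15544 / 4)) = 46.03886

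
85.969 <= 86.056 True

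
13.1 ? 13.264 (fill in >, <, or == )<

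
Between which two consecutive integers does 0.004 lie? 0 and 1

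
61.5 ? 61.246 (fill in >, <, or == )>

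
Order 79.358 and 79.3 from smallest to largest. 79.3, 79.358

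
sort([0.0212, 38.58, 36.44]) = [0.0212, 36.44, 38.58]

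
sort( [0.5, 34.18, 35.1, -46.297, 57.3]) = [-46.297, 0.5, 34.18, 35.1, 57.3]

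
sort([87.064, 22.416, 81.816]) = [22.416, 81.816, 87.064]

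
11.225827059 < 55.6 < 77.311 True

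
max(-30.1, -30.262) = -30.1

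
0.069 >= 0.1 False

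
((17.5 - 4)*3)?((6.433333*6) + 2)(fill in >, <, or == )<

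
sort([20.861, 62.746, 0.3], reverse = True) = [62.746, 20.861, 0.3]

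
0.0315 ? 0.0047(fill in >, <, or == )>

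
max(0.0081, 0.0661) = 0.0661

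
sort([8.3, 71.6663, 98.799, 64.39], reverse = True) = [98.799, 71.6663, 64.39, 8.3]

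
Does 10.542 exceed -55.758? Yes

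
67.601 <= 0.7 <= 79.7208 False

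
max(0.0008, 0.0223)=0.0223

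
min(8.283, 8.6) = 8.283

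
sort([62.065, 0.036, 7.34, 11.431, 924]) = [0.036, 7.34, 11.431, 62.065, 924]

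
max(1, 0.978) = 1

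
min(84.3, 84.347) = 84.3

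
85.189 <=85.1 False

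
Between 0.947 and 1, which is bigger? 1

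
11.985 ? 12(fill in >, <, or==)<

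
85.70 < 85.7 False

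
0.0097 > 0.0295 False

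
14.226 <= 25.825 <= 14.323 False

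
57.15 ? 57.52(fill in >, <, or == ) <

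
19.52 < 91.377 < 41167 True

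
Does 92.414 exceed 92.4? Yes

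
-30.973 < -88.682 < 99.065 False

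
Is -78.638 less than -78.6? Yes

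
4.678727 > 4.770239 False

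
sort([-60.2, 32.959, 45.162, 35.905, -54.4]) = [-60.2, -54.4, 32.959, 35.905, 45.162]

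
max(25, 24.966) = 25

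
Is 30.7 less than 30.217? No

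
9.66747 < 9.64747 False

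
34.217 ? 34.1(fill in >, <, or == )>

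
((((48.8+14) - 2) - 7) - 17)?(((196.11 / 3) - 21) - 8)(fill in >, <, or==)>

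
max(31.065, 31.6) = 31.6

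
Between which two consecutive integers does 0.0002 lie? 0 and 1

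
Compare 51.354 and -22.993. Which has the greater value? 51.354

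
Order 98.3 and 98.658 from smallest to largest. 98.3, 98.658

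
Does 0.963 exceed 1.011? No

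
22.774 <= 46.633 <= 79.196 True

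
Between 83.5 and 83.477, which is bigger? 83.5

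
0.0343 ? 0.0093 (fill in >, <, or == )>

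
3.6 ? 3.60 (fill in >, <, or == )==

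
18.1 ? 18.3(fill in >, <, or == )<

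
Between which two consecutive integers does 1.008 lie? 1 and 2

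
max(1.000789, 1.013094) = 1.013094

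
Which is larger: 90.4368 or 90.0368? 90.4368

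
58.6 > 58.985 False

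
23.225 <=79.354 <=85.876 True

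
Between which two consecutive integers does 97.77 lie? 97 and 98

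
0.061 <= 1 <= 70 True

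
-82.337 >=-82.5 True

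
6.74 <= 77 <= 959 True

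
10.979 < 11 True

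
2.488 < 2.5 True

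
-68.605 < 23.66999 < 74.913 True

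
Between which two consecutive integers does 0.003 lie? 0 and 1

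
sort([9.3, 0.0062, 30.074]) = [0.0062, 9.3, 30.074]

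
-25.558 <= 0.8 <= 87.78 True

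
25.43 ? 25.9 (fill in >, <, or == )<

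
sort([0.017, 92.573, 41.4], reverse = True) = [92.573, 41.4, 0.017]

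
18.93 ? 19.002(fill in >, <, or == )<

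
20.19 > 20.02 True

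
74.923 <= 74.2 False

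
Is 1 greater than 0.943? Yes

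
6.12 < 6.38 True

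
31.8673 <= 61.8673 True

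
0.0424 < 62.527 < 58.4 False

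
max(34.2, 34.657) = 34.657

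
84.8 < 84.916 True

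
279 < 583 True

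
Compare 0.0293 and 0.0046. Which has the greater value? 0.0293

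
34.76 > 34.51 True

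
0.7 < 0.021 False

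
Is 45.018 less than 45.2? Yes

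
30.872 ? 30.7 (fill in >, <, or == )>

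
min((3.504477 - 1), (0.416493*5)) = 2.082465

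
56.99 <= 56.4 False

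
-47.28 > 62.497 False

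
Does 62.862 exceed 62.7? Yes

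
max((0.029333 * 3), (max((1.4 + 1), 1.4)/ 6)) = 0.4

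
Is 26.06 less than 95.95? Yes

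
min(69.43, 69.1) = 69.1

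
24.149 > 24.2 False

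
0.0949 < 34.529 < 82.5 True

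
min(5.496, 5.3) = 5.3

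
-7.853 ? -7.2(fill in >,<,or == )<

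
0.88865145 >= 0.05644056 True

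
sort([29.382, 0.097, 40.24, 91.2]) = [0.097, 29.382, 40.24, 91.2]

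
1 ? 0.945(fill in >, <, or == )>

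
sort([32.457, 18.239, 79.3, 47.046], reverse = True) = [79.3, 47.046, 32.457, 18.239]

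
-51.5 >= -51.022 False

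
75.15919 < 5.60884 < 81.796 False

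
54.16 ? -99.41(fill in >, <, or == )>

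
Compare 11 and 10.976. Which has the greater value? 11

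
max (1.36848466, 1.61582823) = 1.61582823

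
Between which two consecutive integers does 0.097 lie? 0 and 1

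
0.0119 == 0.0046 False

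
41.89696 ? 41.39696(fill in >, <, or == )>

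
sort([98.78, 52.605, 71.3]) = [52.605, 71.3, 98.78]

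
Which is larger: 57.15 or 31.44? 57.15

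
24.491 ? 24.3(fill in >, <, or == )>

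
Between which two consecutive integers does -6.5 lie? -7 and -6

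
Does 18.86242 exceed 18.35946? Yes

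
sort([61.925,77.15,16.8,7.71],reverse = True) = [77.15,61.925,16.8,7.71]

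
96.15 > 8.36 True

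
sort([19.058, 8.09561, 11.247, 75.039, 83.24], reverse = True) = [83.24, 75.039, 19.058, 11.247, 8.09561]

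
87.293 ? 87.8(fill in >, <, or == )<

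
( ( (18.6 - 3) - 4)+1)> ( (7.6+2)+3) False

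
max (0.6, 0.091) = 0.6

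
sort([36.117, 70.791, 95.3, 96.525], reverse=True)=[96.525, 95.3, 70.791, 36.117]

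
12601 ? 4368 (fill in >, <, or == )>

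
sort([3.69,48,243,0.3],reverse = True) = [243,48,3.69,0.3]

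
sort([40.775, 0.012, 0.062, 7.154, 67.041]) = [0.012, 0.062, 7.154, 40.775, 67.041]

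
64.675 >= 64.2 True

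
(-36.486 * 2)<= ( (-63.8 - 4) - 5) True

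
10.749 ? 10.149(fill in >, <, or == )>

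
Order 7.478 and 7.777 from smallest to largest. 7.478, 7.777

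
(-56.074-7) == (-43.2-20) False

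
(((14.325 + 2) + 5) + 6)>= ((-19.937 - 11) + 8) True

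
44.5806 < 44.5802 False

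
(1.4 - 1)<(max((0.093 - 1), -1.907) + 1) False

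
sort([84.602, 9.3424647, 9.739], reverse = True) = [84.602, 9.739, 9.3424647]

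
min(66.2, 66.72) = 66.2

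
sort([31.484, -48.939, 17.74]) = [-48.939, 17.74, 31.484]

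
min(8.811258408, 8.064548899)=8.064548899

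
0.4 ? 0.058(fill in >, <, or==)>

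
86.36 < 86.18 False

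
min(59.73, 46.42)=46.42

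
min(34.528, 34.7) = 34.528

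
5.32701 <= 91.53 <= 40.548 False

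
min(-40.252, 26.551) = -40.252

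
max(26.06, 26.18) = 26.18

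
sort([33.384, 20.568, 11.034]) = [11.034, 20.568, 33.384]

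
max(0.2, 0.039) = 0.2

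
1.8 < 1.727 False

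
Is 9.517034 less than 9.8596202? Yes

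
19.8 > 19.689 True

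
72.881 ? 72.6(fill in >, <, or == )>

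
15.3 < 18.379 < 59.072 True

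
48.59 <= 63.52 True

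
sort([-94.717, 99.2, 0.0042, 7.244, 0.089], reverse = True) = [99.2, 7.244, 0.089, 0.0042, -94.717]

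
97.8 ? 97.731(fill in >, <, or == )>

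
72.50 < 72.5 False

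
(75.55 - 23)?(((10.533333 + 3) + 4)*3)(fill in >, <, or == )<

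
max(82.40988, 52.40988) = 82.40988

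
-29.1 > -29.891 True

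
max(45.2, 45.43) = 45.43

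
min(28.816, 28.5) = 28.5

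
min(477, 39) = 39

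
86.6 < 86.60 False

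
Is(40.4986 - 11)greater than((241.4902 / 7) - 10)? Yes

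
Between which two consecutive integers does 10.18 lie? 10 and 11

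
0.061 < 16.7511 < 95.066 True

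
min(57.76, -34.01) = -34.01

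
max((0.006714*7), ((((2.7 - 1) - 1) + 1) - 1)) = 0.7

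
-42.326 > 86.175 False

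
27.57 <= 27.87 True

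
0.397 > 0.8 False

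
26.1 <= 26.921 True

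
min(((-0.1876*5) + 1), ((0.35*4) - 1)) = 0.062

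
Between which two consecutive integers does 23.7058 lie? 23 and 24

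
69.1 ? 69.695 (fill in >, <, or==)<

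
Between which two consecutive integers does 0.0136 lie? 0 and 1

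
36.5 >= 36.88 False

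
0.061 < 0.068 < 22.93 True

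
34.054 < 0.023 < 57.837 False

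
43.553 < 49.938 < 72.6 True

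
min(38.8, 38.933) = 38.8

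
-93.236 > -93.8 True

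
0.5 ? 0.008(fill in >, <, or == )>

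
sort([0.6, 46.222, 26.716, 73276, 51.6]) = [0.6, 26.716, 46.222, 51.6, 73276]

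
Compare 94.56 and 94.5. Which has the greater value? 94.56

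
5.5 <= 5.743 True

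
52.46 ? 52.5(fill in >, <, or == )<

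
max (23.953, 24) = 24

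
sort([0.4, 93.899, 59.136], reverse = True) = [93.899, 59.136, 0.4]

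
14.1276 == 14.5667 False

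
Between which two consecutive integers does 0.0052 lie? 0 and 1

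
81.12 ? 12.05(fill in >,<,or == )>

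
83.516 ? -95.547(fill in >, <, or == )>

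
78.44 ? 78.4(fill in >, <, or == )>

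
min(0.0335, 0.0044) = 0.0044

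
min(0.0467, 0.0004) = 0.0004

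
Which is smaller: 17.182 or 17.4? 17.182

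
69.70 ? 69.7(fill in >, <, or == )==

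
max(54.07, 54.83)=54.83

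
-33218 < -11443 True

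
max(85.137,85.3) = 85.3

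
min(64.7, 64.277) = 64.277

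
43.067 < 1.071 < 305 False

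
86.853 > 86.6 True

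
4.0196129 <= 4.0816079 True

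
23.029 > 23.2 False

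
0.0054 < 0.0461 True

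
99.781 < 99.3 False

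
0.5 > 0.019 True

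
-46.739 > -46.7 False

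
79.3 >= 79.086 True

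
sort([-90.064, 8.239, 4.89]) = [-90.064, 4.89, 8.239]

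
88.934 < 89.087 True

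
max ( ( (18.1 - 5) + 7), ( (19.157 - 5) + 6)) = 20.157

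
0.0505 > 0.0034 True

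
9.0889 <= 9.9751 True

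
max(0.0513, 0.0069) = 0.0513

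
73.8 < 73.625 False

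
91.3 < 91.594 True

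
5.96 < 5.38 False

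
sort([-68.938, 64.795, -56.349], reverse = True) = [64.795, -56.349, -68.938]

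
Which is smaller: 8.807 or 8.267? 8.267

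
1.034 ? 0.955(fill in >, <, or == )>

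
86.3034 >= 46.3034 True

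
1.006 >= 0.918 True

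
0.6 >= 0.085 True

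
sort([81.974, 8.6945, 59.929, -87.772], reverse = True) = [81.974, 59.929, 8.6945, -87.772]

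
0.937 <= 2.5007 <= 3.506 True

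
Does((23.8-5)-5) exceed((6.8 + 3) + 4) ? No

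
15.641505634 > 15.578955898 True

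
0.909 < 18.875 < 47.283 True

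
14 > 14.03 False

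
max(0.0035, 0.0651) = 0.0651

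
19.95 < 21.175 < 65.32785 True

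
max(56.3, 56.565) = 56.565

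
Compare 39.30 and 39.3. They are equal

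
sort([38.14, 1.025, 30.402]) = [1.025, 30.402, 38.14]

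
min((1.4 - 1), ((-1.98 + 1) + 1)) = 0.02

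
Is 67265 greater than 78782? No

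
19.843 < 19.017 False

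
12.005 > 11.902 True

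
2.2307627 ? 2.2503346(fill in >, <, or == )<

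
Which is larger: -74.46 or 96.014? 96.014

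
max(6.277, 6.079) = 6.277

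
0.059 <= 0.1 True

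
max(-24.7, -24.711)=-24.7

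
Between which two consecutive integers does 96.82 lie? 96 and 97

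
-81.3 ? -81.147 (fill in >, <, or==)<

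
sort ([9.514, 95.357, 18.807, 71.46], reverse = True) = [95.357, 71.46, 18.807, 9.514]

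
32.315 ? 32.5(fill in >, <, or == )<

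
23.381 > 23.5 False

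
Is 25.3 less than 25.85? Yes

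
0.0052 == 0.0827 False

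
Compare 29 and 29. They are equal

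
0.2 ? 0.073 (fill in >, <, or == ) >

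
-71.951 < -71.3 True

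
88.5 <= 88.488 False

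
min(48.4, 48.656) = 48.4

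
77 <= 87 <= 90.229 True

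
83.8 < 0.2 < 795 False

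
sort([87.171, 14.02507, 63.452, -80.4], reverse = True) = [87.171, 63.452, 14.02507, -80.4]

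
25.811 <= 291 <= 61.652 False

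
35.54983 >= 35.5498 True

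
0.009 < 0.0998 True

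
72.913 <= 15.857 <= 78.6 False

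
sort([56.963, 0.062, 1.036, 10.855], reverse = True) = [56.963, 10.855, 1.036, 0.062]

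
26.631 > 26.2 True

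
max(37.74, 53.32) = 53.32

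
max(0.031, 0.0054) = 0.031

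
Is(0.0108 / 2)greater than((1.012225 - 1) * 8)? No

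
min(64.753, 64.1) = 64.1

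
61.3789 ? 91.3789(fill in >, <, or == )<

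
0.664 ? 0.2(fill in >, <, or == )>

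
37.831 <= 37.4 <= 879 False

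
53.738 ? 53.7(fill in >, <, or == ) >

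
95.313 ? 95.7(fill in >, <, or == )<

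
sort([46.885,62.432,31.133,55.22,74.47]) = [31.133,46.885,55.22,62.432,74.47]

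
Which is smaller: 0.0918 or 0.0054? 0.0054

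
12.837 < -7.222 False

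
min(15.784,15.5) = 15.5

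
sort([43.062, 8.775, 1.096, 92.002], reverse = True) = [92.002, 43.062, 8.775, 1.096]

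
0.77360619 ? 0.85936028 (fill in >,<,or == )<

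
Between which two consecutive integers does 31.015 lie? 31 and 32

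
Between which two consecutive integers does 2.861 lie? 2 and 3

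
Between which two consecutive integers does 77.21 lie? 77 and 78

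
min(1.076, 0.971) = 0.971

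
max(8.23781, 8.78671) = 8.78671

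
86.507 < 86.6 True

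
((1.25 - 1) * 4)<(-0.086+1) False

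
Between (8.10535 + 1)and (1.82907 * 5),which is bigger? (1.82907 * 5)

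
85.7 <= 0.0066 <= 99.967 False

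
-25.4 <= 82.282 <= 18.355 False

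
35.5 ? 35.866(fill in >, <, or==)<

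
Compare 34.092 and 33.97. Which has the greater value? 34.092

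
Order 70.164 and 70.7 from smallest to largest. 70.164, 70.7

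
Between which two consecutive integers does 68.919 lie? 68 and 69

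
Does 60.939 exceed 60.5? Yes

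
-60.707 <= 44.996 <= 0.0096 False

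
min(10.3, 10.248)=10.248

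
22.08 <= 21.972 False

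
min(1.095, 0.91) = 0.91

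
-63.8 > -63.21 False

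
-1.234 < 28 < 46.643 True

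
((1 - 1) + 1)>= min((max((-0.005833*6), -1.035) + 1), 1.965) True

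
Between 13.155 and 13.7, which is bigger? 13.7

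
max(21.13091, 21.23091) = 21.23091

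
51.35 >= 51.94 False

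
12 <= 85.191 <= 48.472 False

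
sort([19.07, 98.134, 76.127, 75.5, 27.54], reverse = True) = [98.134, 76.127, 75.5, 27.54, 19.07]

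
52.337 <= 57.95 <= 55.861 False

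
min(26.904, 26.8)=26.8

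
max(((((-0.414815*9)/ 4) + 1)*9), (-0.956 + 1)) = 0.59999625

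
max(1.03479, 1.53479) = 1.53479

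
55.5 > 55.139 True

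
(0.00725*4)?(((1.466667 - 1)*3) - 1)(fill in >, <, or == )<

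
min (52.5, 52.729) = 52.5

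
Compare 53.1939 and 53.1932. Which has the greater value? 53.1939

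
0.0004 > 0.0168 False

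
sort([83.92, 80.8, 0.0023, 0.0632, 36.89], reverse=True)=[83.92, 80.8, 36.89, 0.0632, 0.0023]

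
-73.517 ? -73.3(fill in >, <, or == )<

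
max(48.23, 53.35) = 53.35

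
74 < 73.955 False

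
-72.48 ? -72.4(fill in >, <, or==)<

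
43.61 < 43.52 False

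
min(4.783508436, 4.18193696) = 4.18193696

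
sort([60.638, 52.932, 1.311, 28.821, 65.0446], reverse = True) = [65.0446, 60.638, 52.932, 28.821, 1.311]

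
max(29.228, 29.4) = 29.4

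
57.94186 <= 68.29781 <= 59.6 False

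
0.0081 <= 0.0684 True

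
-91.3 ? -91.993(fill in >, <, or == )>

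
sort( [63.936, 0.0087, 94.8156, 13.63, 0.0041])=[0.0041, 0.0087, 13.63, 63.936, 94.8156]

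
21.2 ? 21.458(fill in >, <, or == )<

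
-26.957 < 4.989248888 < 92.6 True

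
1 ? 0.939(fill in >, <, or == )>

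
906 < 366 False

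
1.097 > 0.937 True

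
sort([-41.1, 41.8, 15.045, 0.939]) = [-41.1, 0.939, 15.045, 41.8]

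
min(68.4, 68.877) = 68.4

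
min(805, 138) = 138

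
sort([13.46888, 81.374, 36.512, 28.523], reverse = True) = [81.374, 36.512, 28.523, 13.46888]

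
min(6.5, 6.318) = 6.318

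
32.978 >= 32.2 True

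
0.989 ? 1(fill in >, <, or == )<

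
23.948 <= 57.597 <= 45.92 False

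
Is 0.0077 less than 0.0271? Yes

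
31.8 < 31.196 False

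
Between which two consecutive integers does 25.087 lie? 25 and 26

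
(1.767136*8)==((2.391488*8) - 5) False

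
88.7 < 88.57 False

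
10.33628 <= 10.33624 False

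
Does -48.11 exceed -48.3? Yes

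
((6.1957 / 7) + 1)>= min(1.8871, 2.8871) False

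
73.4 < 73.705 True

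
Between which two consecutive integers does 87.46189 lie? 87 and 88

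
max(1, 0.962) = 1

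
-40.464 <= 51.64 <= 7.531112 False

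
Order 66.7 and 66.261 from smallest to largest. 66.261, 66.7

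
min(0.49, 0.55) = 0.49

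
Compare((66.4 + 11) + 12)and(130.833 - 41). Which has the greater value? (130.833 - 41)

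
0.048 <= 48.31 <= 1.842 False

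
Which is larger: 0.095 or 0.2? 0.2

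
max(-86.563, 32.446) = 32.446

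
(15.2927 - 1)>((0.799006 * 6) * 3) False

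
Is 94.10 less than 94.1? No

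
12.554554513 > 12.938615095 False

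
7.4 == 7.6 False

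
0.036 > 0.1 False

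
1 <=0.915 False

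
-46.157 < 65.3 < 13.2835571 False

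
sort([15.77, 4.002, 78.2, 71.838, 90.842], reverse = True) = [90.842, 78.2, 71.838, 15.77, 4.002]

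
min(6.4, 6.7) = 6.4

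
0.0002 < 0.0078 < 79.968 True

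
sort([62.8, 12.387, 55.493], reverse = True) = [62.8, 55.493, 12.387]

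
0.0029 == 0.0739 False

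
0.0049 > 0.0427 False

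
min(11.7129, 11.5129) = 11.5129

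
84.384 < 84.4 True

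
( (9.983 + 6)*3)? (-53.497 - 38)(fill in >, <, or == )>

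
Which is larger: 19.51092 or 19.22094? 19.51092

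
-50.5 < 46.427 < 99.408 True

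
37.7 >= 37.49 True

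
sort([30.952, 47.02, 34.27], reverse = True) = [47.02, 34.27, 30.952]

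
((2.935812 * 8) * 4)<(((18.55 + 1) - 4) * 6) False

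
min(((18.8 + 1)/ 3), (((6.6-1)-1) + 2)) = 6.6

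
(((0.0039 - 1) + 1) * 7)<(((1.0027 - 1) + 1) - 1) False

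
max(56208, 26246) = 56208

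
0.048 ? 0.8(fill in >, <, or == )<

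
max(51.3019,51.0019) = 51.3019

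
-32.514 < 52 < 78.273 True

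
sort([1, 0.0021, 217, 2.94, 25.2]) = [0.0021, 1, 2.94, 25.2, 217]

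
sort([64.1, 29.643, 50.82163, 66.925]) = [29.643, 50.82163, 64.1, 66.925]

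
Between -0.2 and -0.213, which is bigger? -0.2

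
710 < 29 False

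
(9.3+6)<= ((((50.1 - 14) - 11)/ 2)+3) True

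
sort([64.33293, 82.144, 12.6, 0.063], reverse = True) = [82.144, 64.33293, 12.6, 0.063]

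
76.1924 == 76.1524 False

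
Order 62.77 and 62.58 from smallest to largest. 62.58,62.77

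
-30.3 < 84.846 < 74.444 False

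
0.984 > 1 False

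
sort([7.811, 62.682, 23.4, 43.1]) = [7.811, 23.4, 43.1, 62.682]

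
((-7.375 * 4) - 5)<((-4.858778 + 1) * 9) False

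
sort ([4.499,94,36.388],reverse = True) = [94,36.388,4.499]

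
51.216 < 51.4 True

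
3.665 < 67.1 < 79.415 True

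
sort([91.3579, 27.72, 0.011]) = [0.011, 27.72, 91.3579]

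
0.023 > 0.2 False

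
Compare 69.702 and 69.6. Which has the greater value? 69.702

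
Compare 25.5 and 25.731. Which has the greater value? 25.731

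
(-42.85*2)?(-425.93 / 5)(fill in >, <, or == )<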